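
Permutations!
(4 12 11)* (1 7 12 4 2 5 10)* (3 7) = (1 3 7 12 11 2 5 10) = [0, 3, 5, 7, 4, 10, 6, 12, 8, 9, 1, 2, 11]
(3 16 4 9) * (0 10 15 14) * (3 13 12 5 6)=[10, 1, 2, 16, 9, 6, 3, 7, 8, 13, 15, 11, 5, 12, 0, 14, 4]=(0 10 15 14)(3 16 4 9 13 12 5 6)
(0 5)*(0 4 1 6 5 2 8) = [2, 6, 8, 3, 1, 4, 5, 7, 0] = (0 2 8)(1 6 5 4)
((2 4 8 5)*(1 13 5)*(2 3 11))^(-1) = (1 8 4 2 11 3 5 13)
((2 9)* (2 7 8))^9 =(2 9 7 8)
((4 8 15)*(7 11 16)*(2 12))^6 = (16)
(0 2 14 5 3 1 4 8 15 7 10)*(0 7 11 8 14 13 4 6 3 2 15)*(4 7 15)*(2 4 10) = (0 10 15 11 8)(1 6 3)(2 13 7)(4 14 5) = [10, 6, 13, 1, 14, 4, 3, 2, 0, 9, 15, 8, 12, 7, 5, 11]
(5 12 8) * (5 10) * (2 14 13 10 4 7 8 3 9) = (2 14 13 10 5 12 3 9)(4 7 8) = [0, 1, 14, 9, 7, 12, 6, 8, 4, 2, 5, 11, 3, 10, 13]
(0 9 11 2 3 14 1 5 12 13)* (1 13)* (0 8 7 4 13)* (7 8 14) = (0 9 11 2 3 7 4 13 14)(1 5 12) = [9, 5, 3, 7, 13, 12, 6, 4, 8, 11, 10, 2, 1, 14, 0]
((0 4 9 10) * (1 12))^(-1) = (0 10 9 4)(1 12)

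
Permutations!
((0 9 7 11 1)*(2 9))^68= ((0 2 9 7 11 1))^68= (0 9 11)(1 2 7)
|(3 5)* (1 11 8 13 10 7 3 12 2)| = |(1 11 8 13 10 7 3 5 12 2)| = 10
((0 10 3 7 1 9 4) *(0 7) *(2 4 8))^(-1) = ((0 10 3)(1 9 8 2 4 7))^(-1) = (0 3 10)(1 7 4 2 8 9)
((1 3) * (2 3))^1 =(1 2 3)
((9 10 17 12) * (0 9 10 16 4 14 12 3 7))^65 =(0 12)(3 4)(7 14)(9 10)(16 17) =((0 9 16 4 14 12 10 17 3 7))^65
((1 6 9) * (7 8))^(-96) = (9)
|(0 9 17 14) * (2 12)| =|(0 9 17 14)(2 12)| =4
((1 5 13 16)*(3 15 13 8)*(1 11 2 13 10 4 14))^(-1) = ((1 5 8 3 15 10 4 14)(2 13 16 11))^(-1) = (1 14 4 10 15 3 8 5)(2 11 16 13)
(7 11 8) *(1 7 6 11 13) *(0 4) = (0 4)(1 7 13)(6 11 8) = [4, 7, 2, 3, 0, 5, 11, 13, 6, 9, 10, 8, 12, 1]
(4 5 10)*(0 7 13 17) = (0 7 13 17)(4 5 10) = [7, 1, 2, 3, 5, 10, 6, 13, 8, 9, 4, 11, 12, 17, 14, 15, 16, 0]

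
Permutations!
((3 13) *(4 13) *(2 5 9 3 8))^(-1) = ((2 5 9 3 4 13 8))^(-1) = (2 8 13 4 3 9 5)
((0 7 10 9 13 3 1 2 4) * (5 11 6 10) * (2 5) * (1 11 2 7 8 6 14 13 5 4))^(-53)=((0 8 6 10 9 5 2 1 4)(3 11 14 13))^(-53)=(0 8 6 10 9 5 2 1 4)(3 13 14 11)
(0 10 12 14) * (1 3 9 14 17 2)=[10, 3, 1, 9, 4, 5, 6, 7, 8, 14, 12, 11, 17, 13, 0, 15, 16, 2]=(0 10 12 17 2 1 3 9 14)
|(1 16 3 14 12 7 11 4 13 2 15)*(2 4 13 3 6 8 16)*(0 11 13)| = |(0 11)(1 2 15)(3 14 12 7 13 4)(6 8 16)| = 6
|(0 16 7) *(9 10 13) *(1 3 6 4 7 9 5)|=11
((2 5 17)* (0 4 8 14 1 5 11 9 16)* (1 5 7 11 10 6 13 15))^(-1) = ((0 4 8 14 5 17 2 10 6 13 15 1 7 11 9 16))^(-1) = (0 16 9 11 7 1 15 13 6 10 2 17 5 14 8 4)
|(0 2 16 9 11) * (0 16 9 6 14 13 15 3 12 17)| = 12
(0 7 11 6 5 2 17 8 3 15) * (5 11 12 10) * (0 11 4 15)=(0 7 12 10 5 2 17 8 3)(4 15 11 6)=[7, 1, 17, 0, 15, 2, 4, 12, 3, 9, 5, 6, 10, 13, 14, 11, 16, 8]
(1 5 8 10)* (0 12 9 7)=(0 12 9 7)(1 5 8 10)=[12, 5, 2, 3, 4, 8, 6, 0, 10, 7, 1, 11, 9]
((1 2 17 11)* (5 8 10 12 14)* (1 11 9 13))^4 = (1 13 9 17 2)(5 14 12 10 8)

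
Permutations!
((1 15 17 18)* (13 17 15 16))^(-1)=((1 16 13 17 18))^(-1)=(1 18 17 13 16)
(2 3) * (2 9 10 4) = [0, 1, 3, 9, 2, 5, 6, 7, 8, 10, 4] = (2 3 9 10 4)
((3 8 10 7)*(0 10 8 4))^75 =(10) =((0 10 7 3 4))^75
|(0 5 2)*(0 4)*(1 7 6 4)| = 7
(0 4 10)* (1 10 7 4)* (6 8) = (0 1 10)(4 7)(6 8) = [1, 10, 2, 3, 7, 5, 8, 4, 6, 9, 0]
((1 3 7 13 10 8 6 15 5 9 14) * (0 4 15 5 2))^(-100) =(15)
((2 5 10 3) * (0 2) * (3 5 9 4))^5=(5 10)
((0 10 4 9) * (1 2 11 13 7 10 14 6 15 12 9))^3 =(0 15)(1 13 4 11 10 2 7)(6 9)(12 14)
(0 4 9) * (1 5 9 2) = (0 4 2 1 5 9) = [4, 5, 1, 3, 2, 9, 6, 7, 8, 0]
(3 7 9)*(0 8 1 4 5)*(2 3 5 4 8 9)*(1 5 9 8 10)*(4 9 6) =(0 8 5)(1 10)(2 3 7)(4 9 6) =[8, 10, 3, 7, 9, 0, 4, 2, 5, 6, 1]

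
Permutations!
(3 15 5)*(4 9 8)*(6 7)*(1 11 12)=(1 11 12)(3 15 5)(4 9 8)(6 7)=[0, 11, 2, 15, 9, 3, 7, 6, 4, 8, 10, 12, 1, 13, 14, 5]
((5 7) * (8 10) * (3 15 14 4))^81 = ((3 15 14 4)(5 7)(8 10))^81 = (3 15 14 4)(5 7)(8 10)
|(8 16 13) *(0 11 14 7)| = |(0 11 14 7)(8 16 13)| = 12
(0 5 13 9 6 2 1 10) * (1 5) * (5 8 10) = (0 1 5 13 9 6 2 8 10) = [1, 5, 8, 3, 4, 13, 2, 7, 10, 6, 0, 11, 12, 9]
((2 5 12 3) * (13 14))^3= (2 3 12 5)(13 14)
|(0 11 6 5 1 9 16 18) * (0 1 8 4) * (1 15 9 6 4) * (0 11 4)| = 12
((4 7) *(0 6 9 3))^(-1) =((0 6 9 3)(4 7))^(-1) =(0 3 9 6)(4 7)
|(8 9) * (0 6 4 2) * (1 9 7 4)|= 8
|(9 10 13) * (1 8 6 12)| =|(1 8 6 12)(9 10 13)| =12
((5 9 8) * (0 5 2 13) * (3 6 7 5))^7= ((0 3 6 7 5 9 8 2 13))^7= (0 2 9 7 3 13 8 5 6)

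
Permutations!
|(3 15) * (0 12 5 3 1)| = 6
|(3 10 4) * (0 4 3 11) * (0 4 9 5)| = 6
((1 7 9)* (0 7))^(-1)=(0 1 9 7)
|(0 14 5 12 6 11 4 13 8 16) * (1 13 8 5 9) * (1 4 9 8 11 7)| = |(0 14 8 16)(1 13 5 12 6 7)(4 11 9)| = 12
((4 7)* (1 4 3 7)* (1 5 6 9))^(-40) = (9)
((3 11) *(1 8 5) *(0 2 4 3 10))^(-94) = (0 4 11)(1 5 8)(2 3 10) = ((0 2 4 3 11 10)(1 8 5))^(-94)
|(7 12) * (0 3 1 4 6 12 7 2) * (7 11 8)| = 21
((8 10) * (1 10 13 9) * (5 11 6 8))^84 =(1 6)(5 13)(8 10)(9 11)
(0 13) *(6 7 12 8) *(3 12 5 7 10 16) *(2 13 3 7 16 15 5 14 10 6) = [3, 1, 13, 12, 4, 16, 6, 14, 2, 9, 15, 11, 8, 0, 10, 5, 7] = (0 3 12 8 2 13)(5 16 7 14 10 15)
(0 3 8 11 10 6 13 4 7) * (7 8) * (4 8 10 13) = (0 3 7)(4 10 6)(8 11 13) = [3, 1, 2, 7, 10, 5, 4, 0, 11, 9, 6, 13, 12, 8]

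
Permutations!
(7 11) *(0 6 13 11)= (0 6 13 11 7)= [6, 1, 2, 3, 4, 5, 13, 0, 8, 9, 10, 7, 12, 11]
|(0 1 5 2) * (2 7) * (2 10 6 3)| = |(0 1 5 7 10 6 3 2)| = 8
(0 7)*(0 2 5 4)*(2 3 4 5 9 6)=(0 7 3 4)(2 9 6)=[7, 1, 9, 4, 0, 5, 2, 3, 8, 6]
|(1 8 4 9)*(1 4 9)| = |(1 8 9 4)| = 4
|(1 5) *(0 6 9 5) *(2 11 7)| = |(0 6 9 5 1)(2 11 7)| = 15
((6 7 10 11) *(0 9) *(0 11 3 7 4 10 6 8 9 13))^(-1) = ((0 13)(3 7 6 4 10)(8 9 11))^(-1) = (0 13)(3 10 4 6 7)(8 11 9)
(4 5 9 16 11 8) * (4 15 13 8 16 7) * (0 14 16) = (0 14 16 11)(4 5 9 7)(8 15 13) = [14, 1, 2, 3, 5, 9, 6, 4, 15, 7, 10, 0, 12, 8, 16, 13, 11]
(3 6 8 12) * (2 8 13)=(2 8 12 3 6 13)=[0, 1, 8, 6, 4, 5, 13, 7, 12, 9, 10, 11, 3, 2]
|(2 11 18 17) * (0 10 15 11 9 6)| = 9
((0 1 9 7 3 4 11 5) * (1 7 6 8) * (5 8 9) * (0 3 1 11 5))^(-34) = ((0 7 1)(3 4 5)(6 9)(8 11))^(-34) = (11)(0 1 7)(3 5 4)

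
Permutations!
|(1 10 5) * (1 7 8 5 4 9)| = 12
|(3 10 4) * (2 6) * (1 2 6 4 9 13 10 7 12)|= |(1 2 4 3 7 12)(9 13 10)|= 6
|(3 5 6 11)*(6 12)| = 5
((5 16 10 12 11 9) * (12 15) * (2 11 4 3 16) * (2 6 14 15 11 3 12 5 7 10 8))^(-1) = ((2 3 16 8)(4 12)(5 6 14 15)(7 10 11 9))^(-1) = (2 8 16 3)(4 12)(5 15 14 6)(7 9 11 10)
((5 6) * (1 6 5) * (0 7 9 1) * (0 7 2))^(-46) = ((0 2)(1 6 7 9))^(-46) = (1 7)(6 9)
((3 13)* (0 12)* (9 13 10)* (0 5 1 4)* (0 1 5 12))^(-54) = (3 9)(10 13)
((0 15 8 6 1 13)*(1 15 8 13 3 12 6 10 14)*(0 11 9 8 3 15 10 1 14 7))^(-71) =((0 3 12 6 10 7)(1 15 13 11 9 8))^(-71) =(0 3 12 6 10 7)(1 15 13 11 9 8)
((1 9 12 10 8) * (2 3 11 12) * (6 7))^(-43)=(1 12 2 8 11 9 10 3)(6 7)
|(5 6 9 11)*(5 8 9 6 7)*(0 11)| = 4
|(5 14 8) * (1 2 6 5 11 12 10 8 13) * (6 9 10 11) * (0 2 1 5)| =|(0 2 9 10 8 6)(5 14 13)(11 12)| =6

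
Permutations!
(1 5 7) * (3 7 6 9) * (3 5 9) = (1 9 5 6 3 7) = [0, 9, 2, 7, 4, 6, 3, 1, 8, 5]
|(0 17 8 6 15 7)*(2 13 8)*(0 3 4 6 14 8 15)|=18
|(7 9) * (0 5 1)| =|(0 5 1)(7 9)| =6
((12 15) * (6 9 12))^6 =((6 9 12 15))^6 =(6 12)(9 15)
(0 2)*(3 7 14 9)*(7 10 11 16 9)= (0 2)(3 10 11 16 9)(7 14)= [2, 1, 0, 10, 4, 5, 6, 14, 8, 3, 11, 16, 12, 13, 7, 15, 9]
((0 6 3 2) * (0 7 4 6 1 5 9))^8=(9)(2 6 7 3 4)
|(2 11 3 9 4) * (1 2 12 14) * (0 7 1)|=10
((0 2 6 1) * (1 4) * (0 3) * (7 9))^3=(0 4)(1 2)(3 6)(7 9)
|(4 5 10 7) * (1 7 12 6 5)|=|(1 7 4)(5 10 12 6)|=12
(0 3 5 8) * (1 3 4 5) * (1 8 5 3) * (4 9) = (0 9 4 3 8) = [9, 1, 2, 8, 3, 5, 6, 7, 0, 4]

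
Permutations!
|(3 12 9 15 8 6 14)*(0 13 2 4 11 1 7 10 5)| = 63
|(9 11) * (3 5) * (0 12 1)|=6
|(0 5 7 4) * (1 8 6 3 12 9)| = 12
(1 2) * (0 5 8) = [5, 2, 1, 3, 4, 8, 6, 7, 0] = (0 5 8)(1 2)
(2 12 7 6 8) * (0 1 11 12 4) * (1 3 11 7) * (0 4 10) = (0 3 11 12 1 7 6 8 2 10) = [3, 7, 10, 11, 4, 5, 8, 6, 2, 9, 0, 12, 1]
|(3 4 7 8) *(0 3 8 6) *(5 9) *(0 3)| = |(3 4 7 6)(5 9)| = 4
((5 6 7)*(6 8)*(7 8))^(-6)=(8)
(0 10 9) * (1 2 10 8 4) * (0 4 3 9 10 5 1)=(10)(0 8 3 9 4)(1 2 5)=[8, 2, 5, 9, 0, 1, 6, 7, 3, 4, 10]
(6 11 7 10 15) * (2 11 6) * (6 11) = (2 6 11 7 10 15) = [0, 1, 6, 3, 4, 5, 11, 10, 8, 9, 15, 7, 12, 13, 14, 2]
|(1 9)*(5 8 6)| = |(1 9)(5 8 6)| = 6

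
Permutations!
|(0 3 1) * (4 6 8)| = |(0 3 1)(4 6 8)| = 3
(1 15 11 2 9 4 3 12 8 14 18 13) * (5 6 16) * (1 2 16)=(1 15 11 16 5 6)(2 9 4 3 12 8 14 18 13)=[0, 15, 9, 12, 3, 6, 1, 7, 14, 4, 10, 16, 8, 2, 18, 11, 5, 17, 13]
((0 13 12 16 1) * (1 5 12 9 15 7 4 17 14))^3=((0 13 9 15 7 4 17 14 1)(5 12 16))^3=(0 15 17)(1 9 4)(7 14 13)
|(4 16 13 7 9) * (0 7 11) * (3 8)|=14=|(0 7 9 4 16 13 11)(3 8)|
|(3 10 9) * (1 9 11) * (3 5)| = 6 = |(1 9 5 3 10 11)|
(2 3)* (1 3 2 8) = (1 3 8) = [0, 3, 2, 8, 4, 5, 6, 7, 1]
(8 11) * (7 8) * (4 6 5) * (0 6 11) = (0 6 5 4 11 7 8) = [6, 1, 2, 3, 11, 4, 5, 8, 0, 9, 10, 7]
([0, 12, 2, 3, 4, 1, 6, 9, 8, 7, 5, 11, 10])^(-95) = [0, 12, 2, 3, 4, 1, 6, 9, 8, 7, 5, 11, 10]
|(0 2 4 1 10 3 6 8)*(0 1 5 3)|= |(0 2 4 5 3 6 8 1 10)|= 9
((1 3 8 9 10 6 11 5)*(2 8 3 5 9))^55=(1 5)(2 8)(6 10 9 11)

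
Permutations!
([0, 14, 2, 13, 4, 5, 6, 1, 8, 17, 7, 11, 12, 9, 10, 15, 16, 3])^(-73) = [0, 7, 2, 17, 4, 5, 6, 10, 8, 13, 14, 11, 12, 3, 1, 15, 16, 9]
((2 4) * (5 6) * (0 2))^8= (6)(0 4 2)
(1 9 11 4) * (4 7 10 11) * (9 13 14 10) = (1 13 14 10 11 7 9 4) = [0, 13, 2, 3, 1, 5, 6, 9, 8, 4, 11, 7, 12, 14, 10]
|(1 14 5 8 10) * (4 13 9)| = 15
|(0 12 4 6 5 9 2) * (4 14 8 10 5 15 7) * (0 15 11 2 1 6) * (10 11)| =45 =|(0 12 14 8 11 2 15 7 4)(1 6 10 5 9)|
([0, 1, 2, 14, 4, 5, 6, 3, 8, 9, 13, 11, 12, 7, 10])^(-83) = [0, 1, 2, 10, 4, 5, 6, 14, 8, 9, 7, 11, 12, 3, 13]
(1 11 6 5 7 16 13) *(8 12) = (1 11 6 5 7 16 13)(8 12) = [0, 11, 2, 3, 4, 7, 5, 16, 12, 9, 10, 6, 8, 1, 14, 15, 13]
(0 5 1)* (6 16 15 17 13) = (0 5 1)(6 16 15 17 13) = [5, 0, 2, 3, 4, 1, 16, 7, 8, 9, 10, 11, 12, 6, 14, 17, 15, 13]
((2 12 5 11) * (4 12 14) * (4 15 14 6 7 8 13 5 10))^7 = (4 12 10)(14 15)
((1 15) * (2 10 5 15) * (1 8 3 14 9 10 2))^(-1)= (3 8 15 5 10 9 14)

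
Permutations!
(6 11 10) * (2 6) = (2 6 11 10) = [0, 1, 6, 3, 4, 5, 11, 7, 8, 9, 2, 10]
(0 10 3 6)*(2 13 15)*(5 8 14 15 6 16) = [10, 1, 13, 16, 4, 8, 0, 7, 14, 9, 3, 11, 12, 6, 15, 2, 5] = (0 10 3 16 5 8 14 15 2 13 6)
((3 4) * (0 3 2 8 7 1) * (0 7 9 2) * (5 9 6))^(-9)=(1 7)(2 8 6 5 9)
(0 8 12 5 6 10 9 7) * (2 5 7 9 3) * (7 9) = (0 8 12 9 7)(2 5 6 10 3) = [8, 1, 5, 2, 4, 6, 10, 0, 12, 7, 3, 11, 9]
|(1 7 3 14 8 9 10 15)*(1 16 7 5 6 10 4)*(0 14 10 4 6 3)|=13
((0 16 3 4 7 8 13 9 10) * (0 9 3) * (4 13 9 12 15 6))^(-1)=(0 16)(3 13)(4 6 15 12 10 9 8 7)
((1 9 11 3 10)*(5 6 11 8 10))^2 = (1 8)(3 6)(5 11)(9 10) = ((1 9 8 10)(3 5 6 11))^2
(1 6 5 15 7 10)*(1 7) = (1 6 5 15)(7 10) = [0, 6, 2, 3, 4, 15, 5, 10, 8, 9, 7, 11, 12, 13, 14, 1]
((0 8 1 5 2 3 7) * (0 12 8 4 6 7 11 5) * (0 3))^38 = ((0 4 6 7 12 8 1 3 11 5 2))^38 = (0 8 2 12 5 7 11 6 3 4 1)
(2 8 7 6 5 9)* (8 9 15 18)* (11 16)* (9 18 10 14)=(2 18 8 7 6 5 15 10 14 9)(11 16)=[0, 1, 18, 3, 4, 15, 5, 6, 7, 2, 14, 16, 12, 13, 9, 10, 11, 17, 8]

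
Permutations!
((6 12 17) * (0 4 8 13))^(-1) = ((0 4 8 13)(6 12 17))^(-1) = (0 13 8 4)(6 17 12)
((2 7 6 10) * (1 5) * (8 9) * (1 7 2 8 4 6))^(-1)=((1 5 7)(4 6 10 8 9))^(-1)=(1 7 5)(4 9 8 10 6)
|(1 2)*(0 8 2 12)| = |(0 8 2 1 12)| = 5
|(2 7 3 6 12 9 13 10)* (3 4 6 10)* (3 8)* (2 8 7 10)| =|(2 10 8 3)(4 6 12 9 13 7)| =12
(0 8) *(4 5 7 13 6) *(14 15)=(0 8)(4 5 7 13 6)(14 15)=[8, 1, 2, 3, 5, 7, 4, 13, 0, 9, 10, 11, 12, 6, 15, 14]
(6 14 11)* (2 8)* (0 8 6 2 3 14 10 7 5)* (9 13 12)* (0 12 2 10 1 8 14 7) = (0 14 11 10)(1 8 3 7 5 12 9 13 2 6) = [14, 8, 6, 7, 4, 12, 1, 5, 3, 13, 0, 10, 9, 2, 11]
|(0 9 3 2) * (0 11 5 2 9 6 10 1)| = 12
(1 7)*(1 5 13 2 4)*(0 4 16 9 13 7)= (0 4 1)(2 16 9 13)(5 7)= [4, 0, 16, 3, 1, 7, 6, 5, 8, 13, 10, 11, 12, 2, 14, 15, 9]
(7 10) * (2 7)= (2 7 10)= [0, 1, 7, 3, 4, 5, 6, 10, 8, 9, 2]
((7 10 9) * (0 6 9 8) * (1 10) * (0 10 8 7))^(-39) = ((0 6 9)(1 8 10 7))^(-39) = (1 8 10 7)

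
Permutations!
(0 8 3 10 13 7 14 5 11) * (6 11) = (0 8 3 10 13 7 14 5 6 11) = [8, 1, 2, 10, 4, 6, 11, 14, 3, 9, 13, 0, 12, 7, 5]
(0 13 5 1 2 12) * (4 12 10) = (0 13 5 1 2 10 4 12) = [13, 2, 10, 3, 12, 1, 6, 7, 8, 9, 4, 11, 0, 5]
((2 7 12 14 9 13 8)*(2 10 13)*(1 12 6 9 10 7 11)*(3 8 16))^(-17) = (1 6 16 12 9 3 14 2 8 10 11 7 13)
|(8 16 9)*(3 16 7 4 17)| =7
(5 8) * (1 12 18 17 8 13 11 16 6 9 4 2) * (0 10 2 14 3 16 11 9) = (0 10 2 1 12 18 17 8 5 13 9 4 14 3 16 6) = [10, 12, 1, 16, 14, 13, 0, 7, 5, 4, 2, 11, 18, 9, 3, 15, 6, 8, 17]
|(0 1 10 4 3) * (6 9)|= |(0 1 10 4 3)(6 9)|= 10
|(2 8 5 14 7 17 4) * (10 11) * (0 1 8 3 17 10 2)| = |(0 1 8 5 14 7 10 11 2 3 17 4)| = 12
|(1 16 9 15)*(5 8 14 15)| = 7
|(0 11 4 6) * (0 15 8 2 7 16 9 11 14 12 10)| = |(0 14 12 10)(2 7 16 9 11 4 6 15 8)| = 36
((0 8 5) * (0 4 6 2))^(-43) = (0 2 6 4 5 8)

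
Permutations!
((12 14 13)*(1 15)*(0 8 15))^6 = (0 15)(1 8)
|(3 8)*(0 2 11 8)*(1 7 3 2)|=12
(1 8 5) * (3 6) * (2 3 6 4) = [0, 8, 3, 4, 2, 1, 6, 7, 5] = (1 8 5)(2 3 4)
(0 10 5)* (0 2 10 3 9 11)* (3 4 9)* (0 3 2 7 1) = [4, 0, 10, 2, 9, 7, 6, 1, 8, 11, 5, 3] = (0 4 9 11 3 2 10 5 7 1)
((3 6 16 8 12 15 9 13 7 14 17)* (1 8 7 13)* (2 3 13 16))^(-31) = ((1 8 12 15 9)(2 3 6)(7 14 17 13 16))^(-31) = (1 9 15 12 8)(2 6 3)(7 16 13 17 14)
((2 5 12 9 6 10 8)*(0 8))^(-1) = (0 10 6 9 12 5 2 8)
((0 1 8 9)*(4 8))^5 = ((0 1 4 8 9))^5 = (9)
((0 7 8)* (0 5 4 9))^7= (0 7 8 5 4 9)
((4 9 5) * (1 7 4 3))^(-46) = ((1 7 4 9 5 3))^(-46) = (1 4 5)(3 7 9)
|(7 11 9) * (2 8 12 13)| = |(2 8 12 13)(7 11 9)| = 12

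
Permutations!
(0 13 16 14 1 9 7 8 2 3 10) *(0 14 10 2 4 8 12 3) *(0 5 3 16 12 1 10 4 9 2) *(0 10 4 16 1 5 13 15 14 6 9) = (16)(0 15 14 4 8)(1 2 13 12)(3 10 6 9 7 5) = [15, 2, 13, 10, 8, 3, 9, 5, 0, 7, 6, 11, 1, 12, 4, 14, 16]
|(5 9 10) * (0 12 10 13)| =6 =|(0 12 10 5 9 13)|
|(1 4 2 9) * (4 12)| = |(1 12 4 2 9)| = 5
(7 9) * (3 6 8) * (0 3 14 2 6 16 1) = (0 3 16 1)(2 6 8 14)(7 9) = [3, 0, 6, 16, 4, 5, 8, 9, 14, 7, 10, 11, 12, 13, 2, 15, 1]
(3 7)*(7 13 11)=(3 13 11 7)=[0, 1, 2, 13, 4, 5, 6, 3, 8, 9, 10, 7, 12, 11]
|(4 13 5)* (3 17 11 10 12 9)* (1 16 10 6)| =|(1 16 10 12 9 3 17 11 6)(4 13 5)| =9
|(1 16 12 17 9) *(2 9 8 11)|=8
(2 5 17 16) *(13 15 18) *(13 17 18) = (2 5 18 17 16)(13 15) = [0, 1, 5, 3, 4, 18, 6, 7, 8, 9, 10, 11, 12, 15, 14, 13, 2, 16, 17]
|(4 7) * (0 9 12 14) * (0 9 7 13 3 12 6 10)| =10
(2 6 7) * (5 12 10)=(2 6 7)(5 12 10)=[0, 1, 6, 3, 4, 12, 7, 2, 8, 9, 5, 11, 10]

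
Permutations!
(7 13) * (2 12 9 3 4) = [0, 1, 12, 4, 2, 5, 6, 13, 8, 3, 10, 11, 9, 7] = (2 12 9 3 4)(7 13)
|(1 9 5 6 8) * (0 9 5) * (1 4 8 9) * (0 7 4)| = 8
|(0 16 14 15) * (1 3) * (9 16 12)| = |(0 12 9 16 14 15)(1 3)| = 6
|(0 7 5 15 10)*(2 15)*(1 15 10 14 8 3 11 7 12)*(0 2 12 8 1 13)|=24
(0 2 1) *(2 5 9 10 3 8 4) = (0 5 9 10 3 8 4 2 1) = [5, 0, 1, 8, 2, 9, 6, 7, 4, 10, 3]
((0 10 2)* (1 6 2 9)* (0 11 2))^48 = ((0 10 9 1 6)(2 11))^48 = (11)(0 1 10 6 9)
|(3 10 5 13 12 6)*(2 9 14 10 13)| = 20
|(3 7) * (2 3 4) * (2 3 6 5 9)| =12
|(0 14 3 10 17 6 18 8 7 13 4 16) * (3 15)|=13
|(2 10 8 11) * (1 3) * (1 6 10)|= |(1 3 6 10 8 11 2)|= 7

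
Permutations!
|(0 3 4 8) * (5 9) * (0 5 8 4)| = 6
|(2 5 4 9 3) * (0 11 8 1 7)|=5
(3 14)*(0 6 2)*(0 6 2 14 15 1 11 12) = (0 2 6 14 3 15 1 11 12) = [2, 11, 6, 15, 4, 5, 14, 7, 8, 9, 10, 12, 0, 13, 3, 1]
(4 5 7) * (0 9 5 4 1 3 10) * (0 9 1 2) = [1, 3, 0, 10, 4, 7, 6, 2, 8, 5, 9] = (0 1 3 10 9 5 7 2)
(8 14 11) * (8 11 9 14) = (9 14) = [0, 1, 2, 3, 4, 5, 6, 7, 8, 14, 10, 11, 12, 13, 9]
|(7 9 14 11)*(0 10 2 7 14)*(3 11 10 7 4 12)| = 21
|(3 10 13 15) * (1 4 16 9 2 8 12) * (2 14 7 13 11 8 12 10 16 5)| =105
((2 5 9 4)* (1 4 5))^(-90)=(9)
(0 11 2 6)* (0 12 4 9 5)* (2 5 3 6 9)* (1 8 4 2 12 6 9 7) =(0 11 5)(1 8 4 12 2 7)(3 9) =[11, 8, 7, 9, 12, 0, 6, 1, 4, 3, 10, 5, 2]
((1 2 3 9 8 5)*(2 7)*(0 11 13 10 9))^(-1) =(0 3 2 7 1 5 8 9 10 13 11)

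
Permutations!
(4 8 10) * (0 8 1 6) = (0 8 10 4 1 6) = [8, 6, 2, 3, 1, 5, 0, 7, 10, 9, 4]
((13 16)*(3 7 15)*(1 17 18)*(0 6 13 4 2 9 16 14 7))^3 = ((0 6 13 14 7 15 3)(1 17 18)(2 9 16 4))^3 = (18)(0 14 3 13 15 6 7)(2 4 16 9)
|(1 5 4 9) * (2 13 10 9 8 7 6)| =10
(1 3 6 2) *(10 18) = (1 3 6 2)(10 18) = [0, 3, 1, 6, 4, 5, 2, 7, 8, 9, 18, 11, 12, 13, 14, 15, 16, 17, 10]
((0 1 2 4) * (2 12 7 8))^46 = (0 8 1 2 12 4 7)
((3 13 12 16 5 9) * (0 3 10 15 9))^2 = ((0 3 13 12 16 5)(9 10 15))^2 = (0 13 16)(3 12 5)(9 15 10)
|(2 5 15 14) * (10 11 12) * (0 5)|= |(0 5 15 14 2)(10 11 12)|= 15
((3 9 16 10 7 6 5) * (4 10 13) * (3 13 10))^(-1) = ((3 9 16 10 7 6 5 13 4))^(-1) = (3 4 13 5 6 7 10 16 9)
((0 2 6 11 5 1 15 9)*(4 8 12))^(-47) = ((0 2 6 11 5 1 15 9)(4 8 12))^(-47) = (0 2 6 11 5 1 15 9)(4 8 12)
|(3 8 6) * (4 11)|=6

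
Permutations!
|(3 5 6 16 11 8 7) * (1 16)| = |(1 16 11 8 7 3 5 6)| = 8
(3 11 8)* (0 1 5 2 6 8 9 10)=(0 1 5 2 6 8 3 11 9 10)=[1, 5, 6, 11, 4, 2, 8, 7, 3, 10, 0, 9]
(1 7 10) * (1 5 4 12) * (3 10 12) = [0, 7, 2, 10, 3, 4, 6, 12, 8, 9, 5, 11, 1] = (1 7 12)(3 10 5 4)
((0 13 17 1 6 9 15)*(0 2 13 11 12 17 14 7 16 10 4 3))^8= ((0 11 12 17 1 6 9 15 2 13 14 7 16 10 4 3))^8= (0 2)(1 16)(3 15)(4 9)(6 10)(7 17)(11 13)(12 14)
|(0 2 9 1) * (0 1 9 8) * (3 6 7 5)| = 12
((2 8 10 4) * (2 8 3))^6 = ((2 3)(4 8 10))^6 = (10)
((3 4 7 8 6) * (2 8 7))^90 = (8)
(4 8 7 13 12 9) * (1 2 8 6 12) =(1 2 8 7 13)(4 6 12 9) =[0, 2, 8, 3, 6, 5, 12, 13, 7, 4, 10, 11, 9, 1]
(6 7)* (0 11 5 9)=(0 11 5 9)(6 7)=[11, 1, 2, 3, 4, 9, 7, 6, 8, 0, 10, 5]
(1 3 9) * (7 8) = (1 3 9)(7 8) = [0, 3, 2, 9, 4, 5, 6, 8, 7, 1]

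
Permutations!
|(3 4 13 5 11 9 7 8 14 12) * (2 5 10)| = 12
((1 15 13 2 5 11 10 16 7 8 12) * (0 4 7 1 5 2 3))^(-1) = (0 3 13 15 1 16 10 11 5 12 8 7 4)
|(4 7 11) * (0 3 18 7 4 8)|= 6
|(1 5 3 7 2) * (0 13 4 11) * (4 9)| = 5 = |(0 13 9 4 11)(1 5 3 7 2)|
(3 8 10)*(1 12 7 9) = [0, 12, 2, 8, 4, 5, 6, 9, 10, 1, 3, 11, 7] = (1 12 7 9)(3 8 10)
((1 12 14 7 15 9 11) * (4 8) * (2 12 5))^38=((1 5 2 12 14 7 15 9 11)(4 8))^38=(1 2 14 15 11 5 12 7 9)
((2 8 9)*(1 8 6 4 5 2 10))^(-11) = (1 8 9 10)(2 6 4 5)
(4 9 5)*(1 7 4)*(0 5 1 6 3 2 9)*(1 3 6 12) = (0 5 12 1 7 4)(2 9 3) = [5, 7, 9, 2, 0, 12, 6, 4, 8, 3, 10, 11, 1]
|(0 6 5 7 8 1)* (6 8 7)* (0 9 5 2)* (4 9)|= |(0 8 1 4 9 5 6 2)|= 8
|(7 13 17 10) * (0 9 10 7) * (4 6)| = 6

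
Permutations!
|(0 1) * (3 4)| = 2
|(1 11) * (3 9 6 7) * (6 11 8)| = |(1 8 6 7 3 9 11)| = 7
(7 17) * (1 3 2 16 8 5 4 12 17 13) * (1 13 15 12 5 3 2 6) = (1 2 16 8 3 6)(4 5)(7 15 12 17) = [0, 2, 16, 6, 5, 4, 1, 15, 3, 9, 10, 11, 17, 13, 14, 12, 8, 7]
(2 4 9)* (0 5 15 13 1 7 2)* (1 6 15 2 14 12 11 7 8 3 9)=[5, 8, 4, 9, 1, 2, 15, 14, 3, 0, 10, 7, 11, 6, 12, 13]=(0 5 2 4 1 8 3 9)(6 15 13)(7 14 12 11)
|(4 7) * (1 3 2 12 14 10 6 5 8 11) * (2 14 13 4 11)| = 13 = |(1 3 14 10 6 5 8 2 12 13 4 7 11)|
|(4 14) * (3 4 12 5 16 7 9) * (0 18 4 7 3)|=10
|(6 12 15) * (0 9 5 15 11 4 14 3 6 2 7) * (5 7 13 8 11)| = |(0 9 7)(2 13 8 11 4 14 3 6 12 5 15)| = 33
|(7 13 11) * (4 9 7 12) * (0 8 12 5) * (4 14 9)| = 9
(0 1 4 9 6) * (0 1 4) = (0 4 9 6 1) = [4, 0, 2, 3, 9, 5, 1, 7, 8, 6]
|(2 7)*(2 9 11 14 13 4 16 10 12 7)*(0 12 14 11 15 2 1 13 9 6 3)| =|(0 12 7 6 3)(1 13 4 16 10 14 9 15 2)| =45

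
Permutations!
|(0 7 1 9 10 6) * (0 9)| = 3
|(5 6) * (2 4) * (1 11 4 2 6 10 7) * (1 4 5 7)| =|(1 11 5 10)(4 6 7)| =12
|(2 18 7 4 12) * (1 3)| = 10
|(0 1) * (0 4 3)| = |(0 1 4 3)| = 4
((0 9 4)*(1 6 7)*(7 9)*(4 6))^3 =(0 4 1 7)(6 9)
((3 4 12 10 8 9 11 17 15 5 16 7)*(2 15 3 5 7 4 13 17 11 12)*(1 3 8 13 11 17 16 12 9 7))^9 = (1 13 8 15 10 17 2 12 11 4 5 3 16 7)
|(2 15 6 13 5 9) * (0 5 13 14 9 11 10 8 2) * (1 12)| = |(0 5 11 10 8 2 15 6 14 9)(1 12)| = 10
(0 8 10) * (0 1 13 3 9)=(0 8 10 1 13 3 9)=[8, 13, 2, 9, 4, 5, 6, 7, 10, 0, 1, 11, 12, 3]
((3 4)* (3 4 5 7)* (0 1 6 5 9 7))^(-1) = ((0 1 6 5)(3 9 7))^(-1) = (0 5 6 1)(3 7 9)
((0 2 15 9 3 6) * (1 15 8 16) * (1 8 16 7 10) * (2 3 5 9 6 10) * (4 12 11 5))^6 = ((0 3 10 1 15 6)(2 16 8 7)(4 12 11 5 9))^6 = (2 8)(4 12 11 5 9)(7 16)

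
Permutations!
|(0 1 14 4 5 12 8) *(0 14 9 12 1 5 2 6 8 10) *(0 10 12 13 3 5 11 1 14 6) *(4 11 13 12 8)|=|(0 13 3 5 14 11 1 9 12 8 6 4 2)|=13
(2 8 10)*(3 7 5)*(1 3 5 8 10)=(1 3 7 8)(2 10)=[0, 3, 10, 7, 4, 5, 6, 8, 1, 9, 2]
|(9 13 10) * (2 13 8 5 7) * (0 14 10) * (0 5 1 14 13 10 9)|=12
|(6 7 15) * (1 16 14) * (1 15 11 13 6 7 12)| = 9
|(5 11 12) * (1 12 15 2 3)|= |(1 12 5 11 15 2 3)|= 7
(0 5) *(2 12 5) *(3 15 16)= [2, 1, 12, 15, 4, 0, 6, 7, 8, 9, 10, 11, 5, 13, 14, 16, 3]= (0 2 12 5)(3 15 16)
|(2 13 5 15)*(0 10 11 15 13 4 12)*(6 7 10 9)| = |(0 9 6 7 10 11 15 2 4 12)(5 13)| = 10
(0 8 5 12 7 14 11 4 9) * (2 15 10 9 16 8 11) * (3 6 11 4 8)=(0 4 16 3 6 11 8 5 12 7 14 2 15 10 9)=[4, 1, 15, 6, 16, 12, 11, 14, 5, 0, 9, 8, 7, 13, 2, 10, 3]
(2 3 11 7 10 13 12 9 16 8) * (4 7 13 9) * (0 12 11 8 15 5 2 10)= (0 12 4 7)(2 3 8 10 9 16 15 5)(11 13)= [12, 1, 3, 8, 7, 2, 6, 0, 10, 16, 9, 13, 4, 11, 14, 5, 15]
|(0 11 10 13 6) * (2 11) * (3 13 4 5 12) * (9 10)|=|(0 2 11 9 10 4 5 12 3 13 6)|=11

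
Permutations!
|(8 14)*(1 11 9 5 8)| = 6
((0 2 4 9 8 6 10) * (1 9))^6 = ((0 2 4 1 9 8 6 10))^6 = (0 6 9 4)(1 2 10 8)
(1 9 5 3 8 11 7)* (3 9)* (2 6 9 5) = (1 3 8 11 7)(2 6 9) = [0, 3, 6, 8, 4, 5, 9, 1, 11, 2, 10, 7]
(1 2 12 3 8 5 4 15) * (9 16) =[0, 2, 12, 8, 15, 4, 6, 7, 5, 16, 10, 11, 3, 13, 14, 1, 9] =(1 2 12 3 8 5 4 15)(9 16)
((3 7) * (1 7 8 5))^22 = ((1 7 3 8 5))^22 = (1 3 5 7 8)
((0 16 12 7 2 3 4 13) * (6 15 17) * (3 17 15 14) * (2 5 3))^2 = (0 12 5 4)(2 6)(3 13 16 7)(14 17) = ((0 16 12 7 5 3 4 13)(2 17 6 14))^2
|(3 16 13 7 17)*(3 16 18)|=4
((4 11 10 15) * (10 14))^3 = (4 10 11 15 14)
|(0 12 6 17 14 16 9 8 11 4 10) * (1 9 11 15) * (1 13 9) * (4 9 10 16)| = 13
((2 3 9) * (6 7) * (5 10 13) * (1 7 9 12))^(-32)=(1 9 12 6 3 7 2)(5 10 13)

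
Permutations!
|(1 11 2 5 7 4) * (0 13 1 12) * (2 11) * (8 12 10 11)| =|(0 13 1 2 5 7 4 10 11 8 12)| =11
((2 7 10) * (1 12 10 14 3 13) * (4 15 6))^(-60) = (15)(1 7)(2 13)(3 10)(12 14)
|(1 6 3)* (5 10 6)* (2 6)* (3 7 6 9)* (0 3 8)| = |(0 3 1 5 10 2 9 8)(6 7)| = 8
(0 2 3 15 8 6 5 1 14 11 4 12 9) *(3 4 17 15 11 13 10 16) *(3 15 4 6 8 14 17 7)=(0 2 6 5 1 17 4 12 9)(3 11 7)(10 16 15 14 13)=[2, 17, 6, 11, 12, 1, 5, 3, 8, 0, 16, 7, 9, 10, 13, 14, 15, 4]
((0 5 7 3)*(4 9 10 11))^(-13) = ((0 5 7 3)(4 9 10 11))^(-13) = (0 3 7 5)(4 11 10 9)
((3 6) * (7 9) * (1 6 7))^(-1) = ((1 6 3 7 9))^(-1) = (1 9 7 3 6)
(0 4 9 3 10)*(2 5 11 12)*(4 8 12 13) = [8, 1, 5, 10, 9, 11, 6, 7, 12, 3, 0, 13, 2, 4] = (0 8 12 2 5 11 13 4 9 3 10)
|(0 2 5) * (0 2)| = 2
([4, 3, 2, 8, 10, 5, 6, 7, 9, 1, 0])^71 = (0 10 4)(1 9 8 3)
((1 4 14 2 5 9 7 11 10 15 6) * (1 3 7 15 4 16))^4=((1 16)(2 5 9 15 6 3 7 11 10 4 14))^4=(16)(2 6 10 5 3 4 9 7 14 15 11)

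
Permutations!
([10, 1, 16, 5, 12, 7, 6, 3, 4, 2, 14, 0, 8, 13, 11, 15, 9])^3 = [11, 1, 2, 3, 4, 5, 6, 7, 8, 9, 0, 14, 12, 13, 10, 15, 16]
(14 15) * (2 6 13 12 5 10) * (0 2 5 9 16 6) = (0 2)(5 10)(6 13 12 9 16)(14 15) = [2, 1, 0, 3, 4, 10, 13, 7, 8, 16, 5, 11, 9, 12, 15, 14, 6]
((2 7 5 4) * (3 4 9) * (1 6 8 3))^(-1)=((1 6 8 3 4 2 7 5 9))^(-1)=(1 9 5 7 2 4 3 8 6)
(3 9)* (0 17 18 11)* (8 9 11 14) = (0 17 18 14 8 9 3 11) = [17, 1, 2, 11, 4, 5, 6, 7, 9, 3, 10, 0, 12, 13, 8, 15, 16, 18, 14]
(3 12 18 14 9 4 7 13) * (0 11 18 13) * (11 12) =(0 12 13 3 11 18 14 9 4 7) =[12, 1, 2, 11, 7, 5, 6, 0, 8, 4, 10, 18, 13, 3, 9, 15, 16, 17, 14]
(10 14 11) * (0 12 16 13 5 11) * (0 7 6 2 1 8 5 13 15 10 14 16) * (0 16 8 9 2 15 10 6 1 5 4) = (0 12 16 10 8 4)(1 9 2 5 11 14 7)(6 15) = [12, 9, 5, 3, 0, 11, 15, 1, 4, 2, 8, 14, 16, 13, 7, 6, 10]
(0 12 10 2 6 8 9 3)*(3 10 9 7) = (0 12 9 10 2 6 8 7 3) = [12, 1, 6, 0, 4, 5, 8, 3, 7, 10, 2, 11, 9]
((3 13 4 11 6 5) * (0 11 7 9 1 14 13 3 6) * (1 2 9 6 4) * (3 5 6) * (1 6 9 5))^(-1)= ((0 11)(1 14 13 6 9 2 5 4 7 3))^(-1)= (0 11)(1 3 7 4 5 2 9 6 13 14)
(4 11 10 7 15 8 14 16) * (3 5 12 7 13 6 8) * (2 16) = (2 16 4 11 10 13 6 8 14)(3 5 12 7 15) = [0, 1, 16, 5, 11, 12, 8, 15, 14, 9, 13, 10, 7, 6, 2, 3, 4]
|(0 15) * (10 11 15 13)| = 5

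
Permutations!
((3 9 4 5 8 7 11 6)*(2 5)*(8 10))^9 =(2 4 9 3 6 11 7 8 10 5)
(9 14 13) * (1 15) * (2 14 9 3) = (1 15)(2 14 13 3) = [0, 15, 14, 2, 4, 5, 6, 7, 8, 9, 10, 11, 12, 3, 13, 1]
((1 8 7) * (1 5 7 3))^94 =(1 8 3)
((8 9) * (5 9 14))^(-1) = ((5 9 8 14))^(-1) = (5 14 8 9)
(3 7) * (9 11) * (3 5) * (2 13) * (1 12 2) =[0, 12, 13, 7, 4, 3, 6, 5, 8, 11, 10, 9, 2, 1] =(1 12 2 13)(3 7 5)(9 11)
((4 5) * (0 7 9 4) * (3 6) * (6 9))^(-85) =((0 7 6 3 9 4 5))^(-85) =(0 5 4 9 3 6 7)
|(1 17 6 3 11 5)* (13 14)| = |(1 17 6 3 11 5)(13 14)| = 6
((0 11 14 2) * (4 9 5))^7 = ((0 11 14 2)(4 9 5))^7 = (0 2 14 11)(4 9 5)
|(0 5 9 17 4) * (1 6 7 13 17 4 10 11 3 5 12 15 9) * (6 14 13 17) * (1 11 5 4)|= 15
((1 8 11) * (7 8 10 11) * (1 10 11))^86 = ((1 11 10)(7 8))^86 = (1 10 11)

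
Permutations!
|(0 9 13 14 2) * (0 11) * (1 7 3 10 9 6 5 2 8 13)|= 15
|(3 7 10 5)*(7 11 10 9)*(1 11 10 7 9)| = |(1 11 7)(3 10 5)| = 3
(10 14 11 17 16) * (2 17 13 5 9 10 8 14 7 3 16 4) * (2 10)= [0, 1, 17, 16, 10, 9, 6, 3, 14, 2, 7, 13, 12, 5, 11, 15, 8, 4]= (2 17 4 10 7 3 16 8 14 11 13 5 9)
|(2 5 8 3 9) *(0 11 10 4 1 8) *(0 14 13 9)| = |(0 11 10 4 1 8 3)(2 5 14 13 9)| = 35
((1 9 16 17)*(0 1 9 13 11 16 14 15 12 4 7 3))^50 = (0 7 12 14 17 11 1 3 4 15 9 16 13)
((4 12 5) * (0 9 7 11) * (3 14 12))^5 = ((0 9 7 11)(3 14 12 5 4))^5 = (14)(0 9 7 11)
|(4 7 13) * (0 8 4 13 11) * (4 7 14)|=|(0 8 7 11)(4 14)|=4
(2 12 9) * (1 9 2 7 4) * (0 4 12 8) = (0 4 1 9 7 12 2 8) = [4, 9, 8, 3, 1, 5, 6, 12, 0, 7, 10, 11, 2]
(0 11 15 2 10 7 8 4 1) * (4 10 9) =(0 11 15 2 9 4 1)(7 8 10) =[11, 0, 9, 3, 1, 5, 6, 8, 10, 4, 7, 15, 12, 13, 14, 2]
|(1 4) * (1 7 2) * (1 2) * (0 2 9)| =|(0 2 9)(1 4 7)| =3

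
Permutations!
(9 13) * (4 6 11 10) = (4 6 11 10)(9 13) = [0, 1, 2, 3, 6, 5, 11, 7, 8, 13, 4, 10, 12, 9]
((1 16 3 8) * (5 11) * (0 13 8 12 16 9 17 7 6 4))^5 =(0 17 13 7 8 6 1 4 9)(3 16 12)(5 11)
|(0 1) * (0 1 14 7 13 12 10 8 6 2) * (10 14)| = 20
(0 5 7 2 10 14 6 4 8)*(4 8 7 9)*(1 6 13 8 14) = (0 5 9 4 7 2 10 1 6 14 13 8) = [5, 6, 10, 3, 7, 9, 14, 2, 0, 4, 1, 11, 12, 8, 13]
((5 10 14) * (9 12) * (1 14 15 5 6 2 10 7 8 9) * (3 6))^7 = ((1 14 3 6 2 10 15 5 7 8 9 12))^7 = (1 5 3 8 2 12 15 14 7 6 9 10)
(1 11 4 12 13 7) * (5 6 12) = (1 11 4 5 6 12 13 7) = [0, 11, 2, 3, 5, 6, 12, 1, 8, 9, 10, 4, 13, 7]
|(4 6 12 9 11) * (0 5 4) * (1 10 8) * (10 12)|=10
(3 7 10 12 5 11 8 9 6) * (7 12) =[0, 1, 2, 12, 4, 11, 3, 10, 9, 6, 7, 8, 5] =(3 12 5 11 8 9 6)(7 10)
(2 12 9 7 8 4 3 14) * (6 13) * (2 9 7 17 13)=(2 12 7 8 4 3 14 9 17 13 6)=[0, 1, 12, 14, 3, 5, 2, 8, 4, 17, 10, 11, 7, 6, 9, 15, 16, 13]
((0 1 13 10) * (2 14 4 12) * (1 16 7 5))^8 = ((0 16 7 5 1 13 10)(2 14 4 12))^8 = (0 16 7 5 1 13 10)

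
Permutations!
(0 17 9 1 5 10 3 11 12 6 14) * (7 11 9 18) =(0 17 18 7 11 12 6 14)(1 5 10 3 9) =[17, 5, 2, 9, 4, 10, 14, 11, 8, 1, 3, 12, 6, 13, 0, 15, 16, 18, 7]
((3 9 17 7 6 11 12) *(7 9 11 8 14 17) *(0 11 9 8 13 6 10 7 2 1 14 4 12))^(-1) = (0 11)(1 2 9 3 12 4 8 17 14)(6 13)(7 10)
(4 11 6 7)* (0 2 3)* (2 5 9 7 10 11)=(0 5 9 7 4 2 3)(6 10 11)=[5, 1, 3, 0, 2, 9, 10, 4, 8, 7, 11, 6]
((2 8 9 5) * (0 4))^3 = ((0 4)(2 8 9 5))^3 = (0 4)(2 5 9 8)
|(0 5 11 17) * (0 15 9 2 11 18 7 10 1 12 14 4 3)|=|(0 5 18 7 10 1 12 14 4 3)(2 11 17 15 9)|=10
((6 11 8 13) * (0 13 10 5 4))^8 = (13)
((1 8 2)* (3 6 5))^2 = ((1 8 2)(3 6 5))^2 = (1 2 8)(3 5 6)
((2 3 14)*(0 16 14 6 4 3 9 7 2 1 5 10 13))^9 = (0 14 5 13 16 1 10)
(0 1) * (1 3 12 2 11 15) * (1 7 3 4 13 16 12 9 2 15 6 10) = (0 4 13 16 12 15 7 3 9 2 11 6 10 1) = [4, 0, 11, 9, 13, 5, 10, 3, 8, 2, 1, 6, 15, 16, 14, 7, 12]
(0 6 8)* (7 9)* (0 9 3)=[6, 1, 2, 0, 4, 5, 8, 3, 9, 7]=(0 6 8 9 7 3)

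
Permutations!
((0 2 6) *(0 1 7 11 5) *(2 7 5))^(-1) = (0 5 1 6 2 11 7)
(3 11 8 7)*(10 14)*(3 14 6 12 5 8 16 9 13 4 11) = (4 11 16 9 13)(5 8 7 14 10 6 12) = [0, 1, 2, 3, 11, 8, 12, 14, 7, 13, 6, 16, 5, 4, 10, 15, 9]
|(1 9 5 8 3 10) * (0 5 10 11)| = |(0 5 8 3 11)(1 9 10)| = 15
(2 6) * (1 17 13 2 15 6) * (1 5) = (1 17 13 2 5)(6 15) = [0, 17, 5, 3, 4, 1, 15, 7, 8, 9, 10, 11, 12, 2, 14, 6, 16, 13]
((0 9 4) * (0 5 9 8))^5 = (0 8)(4 9 5)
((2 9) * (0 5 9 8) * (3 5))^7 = (0 3 5 9 2 8)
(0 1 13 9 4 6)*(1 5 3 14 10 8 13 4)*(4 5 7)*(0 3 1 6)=(0 7 4)(1 5)(3 14 10 8 13 9 6)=[7, 5, 2, 14, 0, 1, 3, 4, 13, 6, 8, 11, 12, 9, 10]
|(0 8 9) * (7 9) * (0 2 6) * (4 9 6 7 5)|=8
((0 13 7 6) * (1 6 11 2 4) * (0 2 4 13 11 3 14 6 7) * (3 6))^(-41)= ((0 11 4 1 7 6 2 13)(3 14))^(-41)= (0 13 2 6 7 1 4 11)(3 14)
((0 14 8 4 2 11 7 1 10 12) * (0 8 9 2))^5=(0 7 4 11 8 2 12 9 10 14 1)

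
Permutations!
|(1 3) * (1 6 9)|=4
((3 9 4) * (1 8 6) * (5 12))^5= ((1 8 6)(3 9 4)(5 12))^5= (1 6 8)(3 4 9)(5 12)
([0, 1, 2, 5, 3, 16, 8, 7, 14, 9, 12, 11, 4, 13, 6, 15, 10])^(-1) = (3 4 12 10 16 5)(6 14 8)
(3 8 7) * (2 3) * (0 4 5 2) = (0 4 5 2 3 8 7) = [4, 1, 3, 8, 5, 2, 6, 0, 7]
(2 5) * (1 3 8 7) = (1 3 8 7)(2 5) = [0, 3, 5, 8, 4, 2, 6, 1, 7]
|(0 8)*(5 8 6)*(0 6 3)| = |(0 3)(5 8 6)| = 6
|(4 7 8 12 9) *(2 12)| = 6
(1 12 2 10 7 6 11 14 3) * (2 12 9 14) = [0, 9, 10, 1, 4, 5, 11, 6, 8, 14, 7, 2, 12, 13, 3] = (1 9 14 3)(2 10 7 6 11)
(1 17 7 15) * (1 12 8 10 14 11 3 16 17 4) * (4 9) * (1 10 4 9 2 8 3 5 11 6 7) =(1 2 8 4 10 14 6 7 15 12 3 16 17)(5 11) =[0, 2, 8, 16, 10, 11, 7, 15, 4, 9, 14, 5, 3, 13, 6, 12, 17, 1]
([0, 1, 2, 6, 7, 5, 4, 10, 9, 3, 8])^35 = [0, 1, 2, 3, 4, 5, 6, 7, 8, 9, 10]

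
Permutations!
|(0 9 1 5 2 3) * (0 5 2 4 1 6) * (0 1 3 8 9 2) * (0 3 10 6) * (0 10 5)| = |(0 2 8 9 10 6 1 3)(4 5)| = 8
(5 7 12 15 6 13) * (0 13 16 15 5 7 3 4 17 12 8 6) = (0 13 7 8 6 16 15)(3 4 17 12 5) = [13, 1, 2, 4, 17, 3, 16, 8, 6, 9, 10, 11, 5, 7, 14, 0, 15, 12]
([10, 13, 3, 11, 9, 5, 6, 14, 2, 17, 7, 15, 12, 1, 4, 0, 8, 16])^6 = (0 17 15 9 11 4 3 14 2 7 8 10 16)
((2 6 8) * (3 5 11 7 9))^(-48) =(3 11 9 5 7)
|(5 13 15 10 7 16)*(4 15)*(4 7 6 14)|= 20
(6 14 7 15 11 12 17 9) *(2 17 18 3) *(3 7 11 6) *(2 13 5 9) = [0, 1, 17, 13, 4, 9, 14, 15, 8, 3, 10, 12, 18, 5, 11, 6, 16, 2, 7] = (2 17)(3 13 5 9)(6 14 11 12 18 7 15)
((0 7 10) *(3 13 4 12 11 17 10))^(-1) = ((0 7 3 13 4 12 11 17 10))^(-1) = (0 10 17 11 12 4 13 3 7)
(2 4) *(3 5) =(2 4)(3 5) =[0, 1, 4, 5, 2, 3]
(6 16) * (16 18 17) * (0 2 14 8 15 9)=(0 2 14 8 15 9)(6 18 17 16)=[2, 1, 14, 3, 4, 5, 18, 7, 15, 0, 10, 11, 12, 13, 8, 9, 6, 16, 17]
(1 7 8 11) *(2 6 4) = (1 7 8 11)(2 6 4) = [0, 7, 6, 3, 2, 5, 4, 8, 11, 9, 10, 1]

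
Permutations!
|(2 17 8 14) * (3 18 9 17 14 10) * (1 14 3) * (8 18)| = |(1 14 2 3 8 10)(9 17 18)| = 6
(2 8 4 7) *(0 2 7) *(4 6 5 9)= [2, 1, 8, 3, 0, 9, 5, 7, 6, 4]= (0 2 8 6 5 9 4)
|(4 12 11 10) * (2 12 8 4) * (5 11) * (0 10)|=6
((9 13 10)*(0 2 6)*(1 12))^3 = (13)(1 12)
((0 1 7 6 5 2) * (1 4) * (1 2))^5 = (0 2 4)(1 7 6 5)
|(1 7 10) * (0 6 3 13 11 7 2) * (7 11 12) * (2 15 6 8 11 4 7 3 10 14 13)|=|(0 8 11 4 7 14 13 12 3 2)(1 15 6 10)|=20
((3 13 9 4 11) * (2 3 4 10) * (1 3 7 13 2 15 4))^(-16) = (1 13 4 2 10)(3 9 11 7 15)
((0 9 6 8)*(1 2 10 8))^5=((0 9 6 1 2 10 8))^5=(0 10 1 9 8 2 6)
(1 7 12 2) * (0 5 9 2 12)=(12)(0 5 9 2 1 7)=[5, 7, 1, 3, 4, 9, 6, 0, 8, 2, 10, 11, 12]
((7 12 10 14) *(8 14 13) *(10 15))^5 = (7 8 10 12 14 13 15)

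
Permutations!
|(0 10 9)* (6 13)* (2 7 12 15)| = |(0 10 9)(2 7 12 15)(6 13)| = 12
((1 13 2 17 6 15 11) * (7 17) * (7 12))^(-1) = (1 11 15 6 17 7 12 2 13)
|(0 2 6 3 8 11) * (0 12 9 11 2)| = 12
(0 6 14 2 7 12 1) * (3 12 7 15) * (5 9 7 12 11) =(0 6 14 2 15 3 11 5 9 7 12 1) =[6, 0, 15, 11, 4, 9, 14, 12, 8, 7, 10, 5, 1, 13, 2, 3]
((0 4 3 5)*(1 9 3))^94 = (0 3 1)(4 5 9)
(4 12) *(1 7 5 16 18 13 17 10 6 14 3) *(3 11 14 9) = (1 7 5 16 18 13 17 10 6 9 3)(4 12)(11 14) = [0, 7, 2, 1, 12, 16, 9, 5, 8, 3, 6, 14, 4, 17, 11, 15, 18, 10, 13]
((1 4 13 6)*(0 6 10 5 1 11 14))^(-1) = (0 14 11 6)(1 5 10 13 4)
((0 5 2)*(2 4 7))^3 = (0 7 5 2 4)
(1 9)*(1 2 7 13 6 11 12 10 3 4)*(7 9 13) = (1 13 6 11 12 10 3 4)(2 9) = [0, 13, 9, 4, 1, 5, 11, 7, 8, 2, 3, 12, 10, 6]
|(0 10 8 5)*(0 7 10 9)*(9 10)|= 6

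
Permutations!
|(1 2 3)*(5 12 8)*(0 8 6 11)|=|(0 8 5 12 6 11)(1 2 3)|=6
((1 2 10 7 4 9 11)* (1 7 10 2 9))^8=(1 7 9 4 11)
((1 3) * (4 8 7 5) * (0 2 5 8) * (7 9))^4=((0 2 5 4)(1 3)(7 8 9))^4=(7 8 9)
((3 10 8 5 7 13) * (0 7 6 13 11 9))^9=(0 7 11 9)(3 5)(6 10)(8 13)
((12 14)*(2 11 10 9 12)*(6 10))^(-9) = (2 12 10 11 14 9 6)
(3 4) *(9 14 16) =(3 4)(9 14 16) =[0, 1, 2, 4, 3, 5, 6, 7, 8, 14, 10, 11, 12, 13, 16, 15, 9]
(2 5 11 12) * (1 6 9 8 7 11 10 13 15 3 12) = [0, 6, 5, 12, 4, 10, 9, 11, 7, 8, 13, 1, 2, 15, 14, 3] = (1 6 9 8 7 11)(2 5 10 13 15 3 12)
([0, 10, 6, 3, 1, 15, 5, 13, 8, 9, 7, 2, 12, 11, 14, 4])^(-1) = [0, 4, 11, 3, 15, 6, 2, 10, 8, 9, 1, 13, 12, 7, 14, 5]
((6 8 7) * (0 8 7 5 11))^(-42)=(0 5)(8 11)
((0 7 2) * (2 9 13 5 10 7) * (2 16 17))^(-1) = (0 2 17 16)(5 13 9 7 10)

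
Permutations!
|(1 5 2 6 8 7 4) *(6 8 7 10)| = |(1 5 2 8 10 6 7 4)| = 8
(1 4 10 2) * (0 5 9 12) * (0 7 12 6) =(0 5 9 6)(1 4 10 2)(7 12) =[5, 4, 1, 3, 10, 9, 0, 12, 8, 6, 2, 11, 7]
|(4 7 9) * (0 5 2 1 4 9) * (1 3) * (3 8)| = |(9)(0 5 2 8 3 1 4 7)| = 8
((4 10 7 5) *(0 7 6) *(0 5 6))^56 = ((0 7 6 5 4 10))^56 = (0 6 4)(5 10 7)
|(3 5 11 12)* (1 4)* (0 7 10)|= |(0 7 10)(1 4)(3 5 11 12)|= 12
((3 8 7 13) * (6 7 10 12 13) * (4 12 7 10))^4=(3 13 12 4 8)(6 10 7)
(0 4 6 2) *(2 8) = (0 4 6 8 2) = [4, 1, 0, 3, 6, 5, 8, 7, 2]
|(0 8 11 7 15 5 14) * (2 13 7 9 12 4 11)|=8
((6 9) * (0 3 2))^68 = (9)(0 2 3)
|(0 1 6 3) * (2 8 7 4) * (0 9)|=20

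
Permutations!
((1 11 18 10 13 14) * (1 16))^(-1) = ((1 11 18 10 13 14 16))^(-1) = (1 16 14 13 10 18 11)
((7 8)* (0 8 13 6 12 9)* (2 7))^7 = (0 9 12 6 13 7 2 8) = ((0 8 2 7 13 6 12 9))^7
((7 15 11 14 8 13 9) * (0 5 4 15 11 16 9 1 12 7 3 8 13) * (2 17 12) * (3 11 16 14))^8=(0 17)(1 3)(2 8)(4 7)(5 12)(9 14)(11 13)(15 16)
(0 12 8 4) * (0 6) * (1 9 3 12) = (0 1 9 3 12 8 4 6) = [1, 9, 2, 12, 6, 5, 0, 7, 4, 3, 10, 11, 8]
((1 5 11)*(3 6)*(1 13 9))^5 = ((1 5 11 13 9)(3 6))^5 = (13)(3 6)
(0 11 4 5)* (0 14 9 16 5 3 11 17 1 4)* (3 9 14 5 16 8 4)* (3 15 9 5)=(0 17 1 15 9 8 4 5 3 11)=[17, 15, 2, 11, 5, 3, 6, 7, 4, 8, 10, 0, 12, 13, 14, 9, 16, 1]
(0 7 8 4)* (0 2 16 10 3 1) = [7, 0, 16, 1, 2, 5, 6, 8, 4, 9, 3, 11, 12, 13, 14, 15, 10] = (0 7 8 4 2 16 10 3 1)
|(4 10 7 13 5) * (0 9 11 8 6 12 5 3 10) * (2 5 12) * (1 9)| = 36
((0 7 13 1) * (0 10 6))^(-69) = (0 1)(6 13)(7 10)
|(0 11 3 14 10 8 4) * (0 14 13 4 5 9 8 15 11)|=|(3 13 4 14 10 15 11)(5 9 8)|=21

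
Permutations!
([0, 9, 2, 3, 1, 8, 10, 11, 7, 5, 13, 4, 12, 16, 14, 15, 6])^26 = (1 11 8 9 4 7 5)(6 13)(10 16)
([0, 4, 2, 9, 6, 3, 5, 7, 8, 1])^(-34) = (1 6 3)(4 5 9)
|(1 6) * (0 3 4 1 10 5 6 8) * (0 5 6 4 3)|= 4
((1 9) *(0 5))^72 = ((0 5)(1 9))^72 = (9)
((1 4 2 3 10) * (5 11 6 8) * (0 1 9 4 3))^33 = (0 4 10 1 2 9 3)(5 11 6 8)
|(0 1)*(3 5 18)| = |(0 1)(3 5 18)| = 6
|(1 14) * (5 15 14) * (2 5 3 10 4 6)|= |(1 3 10 4 6 2 5 15 14)|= 9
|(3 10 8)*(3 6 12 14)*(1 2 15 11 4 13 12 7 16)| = |(1 2 15 11 4 13 12 14 3 10 8 6 7 16)| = 14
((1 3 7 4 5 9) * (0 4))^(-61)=(0 5 1 7 4 9 3)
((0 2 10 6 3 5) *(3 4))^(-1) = (0 5 3 4 6 10 2)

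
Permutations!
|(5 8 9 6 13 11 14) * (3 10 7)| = 21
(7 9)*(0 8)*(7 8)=(0 7 9 8)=[7, 1, 2, 3, 4, 5, 6, 9, 0, 8]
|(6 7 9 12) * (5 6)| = |(5 6 7 9 12)| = 5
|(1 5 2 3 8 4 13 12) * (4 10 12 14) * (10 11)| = |(1 5 2 3 8 11 10 12)(4 13 14)| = 24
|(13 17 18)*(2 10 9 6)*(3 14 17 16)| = |(2 10 9 6)(3 14 17 18 13 16)| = 12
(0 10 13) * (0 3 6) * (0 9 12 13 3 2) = (0 10 3 6 9 12 13 2) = [10, 1, 0, 6, 4, 5, 9, 7, 8, 12, 3, 11, 13, 2]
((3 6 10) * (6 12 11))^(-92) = (3 6 12 10 11)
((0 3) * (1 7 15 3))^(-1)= ((0 1 7 15 3))^(-1)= (0 3 15 7 1)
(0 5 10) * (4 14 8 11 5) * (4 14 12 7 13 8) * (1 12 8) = (0 14 4 8 11 5 10)(1 12 7 13) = [14, 12, 2, 3, 8, 10, 6, 13, 11, 9, 0, 5, 7, 1, 4]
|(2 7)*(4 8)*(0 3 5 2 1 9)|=|(0 3 5 2 7 1 9)(4 8)|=14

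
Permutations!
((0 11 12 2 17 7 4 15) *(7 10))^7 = ((0 11 12 2 17 10 7 4 15))^7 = (0 4 10 2 11 15 7 17 12)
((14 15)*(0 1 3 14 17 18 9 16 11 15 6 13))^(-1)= ((0 1 3 14 6 13)(9 16 11 15 17 18))^(-1)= (0 13 6 14 3 1)(9 18 17 15 11 16)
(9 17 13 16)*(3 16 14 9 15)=(3 16 15)(9 17 13 14)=[0, 1, 2, 16, 4, 5, 6, 7, 8, 17, 10, 11, 12, 14, 9, 3, 15, 13]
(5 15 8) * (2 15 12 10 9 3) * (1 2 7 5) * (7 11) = [0, 2, 15, 11, 4, 12, 6, 5, 1, 3, 9, 7, 10, 13, 14, 8] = (1 2 15 8)(3 11 7 5 12 10 9)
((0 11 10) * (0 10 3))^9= (11)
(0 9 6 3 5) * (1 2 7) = (0 9 6 3 5)(1 2 7) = [9, 2, 7, 5, 4, 0, 3, 1, 8, 6]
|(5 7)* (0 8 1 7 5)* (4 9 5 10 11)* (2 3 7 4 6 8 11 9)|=|(0 11 6 8 1 4 2 3 7)(5 10 9)|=9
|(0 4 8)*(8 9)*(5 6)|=4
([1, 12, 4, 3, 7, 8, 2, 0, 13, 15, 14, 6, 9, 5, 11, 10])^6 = [14, 11, 9, 3, 15, 5, 12, 10, 8, 2, 7, 1, 6, 13, 0, 4]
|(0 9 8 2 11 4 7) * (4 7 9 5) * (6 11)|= |(0 5 4 9 8 2 6 11 7)|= 9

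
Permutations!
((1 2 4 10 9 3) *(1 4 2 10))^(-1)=(1 4 3 9 10)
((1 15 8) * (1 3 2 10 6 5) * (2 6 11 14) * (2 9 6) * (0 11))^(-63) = ((0 11 14 9 6 5 1 15 8 3 2 10))^(-63) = (0 3 1 9)(2 15 6 11)(5 14 10 8)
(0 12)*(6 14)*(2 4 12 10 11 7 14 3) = (0 10 11 7 14 6 3 2 4 12) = [10, 1, 4, 2, 12, 5, 3, 14, 8, 9, 11, 7, 0, 13, 6]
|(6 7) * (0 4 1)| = 6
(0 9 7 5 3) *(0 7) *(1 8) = [9, 8, 2, 7, 4, 3, 6, 5, 1, 0] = (0 9)(1 8)(3 7 5)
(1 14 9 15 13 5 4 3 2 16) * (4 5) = [0, 14, 16, 2, 3, 5, 6, 7, 8, 15, 10, 11, 12, 4, 9, 13, 1] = (1 14 9 15 13 4 3 2 16)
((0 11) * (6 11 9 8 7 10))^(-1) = (0 11 6 10 7 8 9)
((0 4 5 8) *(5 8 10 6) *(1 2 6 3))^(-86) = (0 4 8)(1 10 6)(2 3 5)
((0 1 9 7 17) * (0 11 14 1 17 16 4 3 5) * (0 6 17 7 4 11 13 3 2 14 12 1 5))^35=((0 7 16 11 12 1 9 4 2 14 5 6 17 13 3))^35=(0 1 5)(2 13 11)(3 12 14)(4 17 16)(6 7 9)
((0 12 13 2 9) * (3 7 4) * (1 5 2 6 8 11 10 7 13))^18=((0 12 1 5 2 9)(3 13 6 8 11 10 7 4))^18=(3 6 11 7)(4 13 8 10)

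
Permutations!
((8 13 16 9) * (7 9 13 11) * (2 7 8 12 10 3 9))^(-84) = (16)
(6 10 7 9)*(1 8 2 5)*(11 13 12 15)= (1 8 2 5)(6 10 7 9)(11 13 12 15)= [0, 8, 5, 3, 4, 1, 10, 9, 2, 6, 7, 13, 15, 12, 14, 11]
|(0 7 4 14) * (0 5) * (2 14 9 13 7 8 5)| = 12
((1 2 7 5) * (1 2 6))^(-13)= (1 6)(2 5 7)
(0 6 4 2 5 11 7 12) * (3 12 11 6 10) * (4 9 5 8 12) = (0 10 3 4 2 8 12)(5 6 9)(7 11) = [10, 1, 8, 4, 2, 6, 9, 11, 12, 5, 3, 7, 0]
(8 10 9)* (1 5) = (1 5)(8 10 9) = [0, 5, 2, 3, 4, 1, 6, 7, 10, 8, 9]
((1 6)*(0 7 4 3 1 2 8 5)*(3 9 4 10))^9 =((0 7 10 3 1 6 2 8 5)(4 9))^9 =(10)(4 9)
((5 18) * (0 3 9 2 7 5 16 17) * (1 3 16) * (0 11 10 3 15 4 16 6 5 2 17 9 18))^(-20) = ((0 6 5)(1 15 4 16 9 17 11 10 3 18)(2 7))^(-20) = (18)(0 6 5)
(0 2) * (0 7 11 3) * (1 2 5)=(0 5 1 2 7 11 3)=[5, 2, 7, 0, 4, 1, 6, 11, 8, 9, 10, 3]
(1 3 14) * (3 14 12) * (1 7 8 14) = (3 12)(7 8 14) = [0, 1, 2, 12, 4, 5, 6, 8, 14, 9, 10, 11, 3, 13, 7]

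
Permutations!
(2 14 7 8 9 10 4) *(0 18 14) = (0 18 14 7 8 9 10 4 2) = [18, 1, 0, 3, 2, 5, 6, 8, 9, 10, 4, 11, 12, 13, 7, 15, 16, 17, 14]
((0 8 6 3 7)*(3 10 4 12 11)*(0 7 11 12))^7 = ((12)(0 8 6 10 4)(3 11))^7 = (12)(0 6 4 8 10)(3 11)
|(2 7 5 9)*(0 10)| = |(0 10)(2 7 5 9)| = 4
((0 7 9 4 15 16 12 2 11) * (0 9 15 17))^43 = (0 16 11 17 15 2 4 7 12 9)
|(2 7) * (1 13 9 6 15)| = |(1 13 9 6 15)(2 7)| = 10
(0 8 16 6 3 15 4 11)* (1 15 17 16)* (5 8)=(0 5 8 1 15 4 11)(3 17 16 6)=[5, 15, 2, 17, 11, 8, 3, 7, 1, 9, 10, 0, 12, 13, 14, 4, 6, 16]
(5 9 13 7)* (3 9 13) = [0, 1, 2, 9, 4, 13, 6, 5, 8, 3, 10, 11, 12, 7] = (3 9)(5 13 7)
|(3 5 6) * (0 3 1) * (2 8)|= |(0 3 5 6 1)(2 8)|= 10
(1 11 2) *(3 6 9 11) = (1 3 6 9 11 2) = [0, 3, 1, 6, 4, 5, 9, 7, 8, 11, 10, 2]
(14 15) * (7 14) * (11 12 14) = (7 11 12 14 15) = [0, 1, 2, 3, 4, 5, 6, 11, 8, 9, 10, 12, 14, 13, 15, 7]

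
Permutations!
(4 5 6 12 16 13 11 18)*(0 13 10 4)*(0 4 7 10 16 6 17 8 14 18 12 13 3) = [3, 1, 2, 0, 5, 17, 13, 10, 14, 9, 7, 12, 6, 11, 18, 15, 16, 8, 4] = (0 3)(4 5 17 8 14 18)(6 13 11 12)(7 10)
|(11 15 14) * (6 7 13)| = 3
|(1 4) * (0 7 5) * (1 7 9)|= 6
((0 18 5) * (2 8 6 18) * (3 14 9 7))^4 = ((0 2 8 6 18 5)(3 14 9 7))^4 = (0 18 8)(2 5 6)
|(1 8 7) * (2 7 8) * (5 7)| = |(8)(1 2 5 7)| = 4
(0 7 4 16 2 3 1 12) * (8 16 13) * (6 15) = [7, 12, 3, 1, 13, 5, 15, 4, 16, 9, 10, 11, 0, 8, 14, 6, 2] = (0 7 4 13 8 16 2 3 1 12)(6 15)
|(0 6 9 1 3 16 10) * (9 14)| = 8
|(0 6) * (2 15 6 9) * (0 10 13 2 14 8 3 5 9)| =5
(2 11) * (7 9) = (2 11)(7 9) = [0, 1, 11, 3, 4, 5, 6, 9, 8, 7, 10, 2]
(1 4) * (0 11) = [11, 4, 2, 3, 1, 5, 6, 7, 8, 9, 10, 0] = (0 11)(1 4)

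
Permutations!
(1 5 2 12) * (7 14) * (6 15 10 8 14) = (1 5 2 12)(6 15 10 8 14 7) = [0, 5, 12, 3, 4, 2, 15, 6, 14, 9, 8, 11, 1, 13, 7, 10]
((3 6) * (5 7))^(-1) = ((3 6)(5 7))^(-1) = (3 6)(5 7)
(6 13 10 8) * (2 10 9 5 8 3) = (2 10 3)(5 8 6 13 9) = [0, 1, 10, 2, 4, 8, 13, 7, 6, 5, 3, 11, 12, 9]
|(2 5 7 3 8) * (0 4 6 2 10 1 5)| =|(0 4 6 2)(1 5 7 3 8 10)| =12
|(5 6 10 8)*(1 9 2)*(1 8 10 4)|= 7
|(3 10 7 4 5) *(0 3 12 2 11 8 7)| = |(0 3 10)(2 11 8 7 4 5 12)| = 21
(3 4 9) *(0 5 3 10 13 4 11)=[5, 1, 2, 11, 9, 3, 6, 7, 8, 10, 13, 0, 12, 4]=(0 5 3 11)(4 9 10 13)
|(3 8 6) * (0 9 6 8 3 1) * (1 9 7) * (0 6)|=5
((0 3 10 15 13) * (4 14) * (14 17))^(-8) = (0 10 13 3 15)(4 17 14)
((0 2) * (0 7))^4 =(0 2 7)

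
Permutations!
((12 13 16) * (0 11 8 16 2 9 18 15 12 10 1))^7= (0 11 8 16 10 1)(2 9 18 15 12 13)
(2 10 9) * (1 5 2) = (1 5 2 10 9) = [0, 5, 10, 3, 4, 2, 6, 7, 8, 1, 9]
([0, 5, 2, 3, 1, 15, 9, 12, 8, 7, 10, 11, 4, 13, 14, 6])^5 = (1 7 15 4 9 5 12 6)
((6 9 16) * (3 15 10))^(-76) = ((3 15 10)(6 9 16))^(-76) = (3 10 15)(6 16 9)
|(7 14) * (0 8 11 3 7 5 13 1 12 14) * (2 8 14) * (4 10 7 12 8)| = 13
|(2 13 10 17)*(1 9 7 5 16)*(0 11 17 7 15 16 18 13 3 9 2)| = |(0 11 17)(1 2 3 9 15 16)(5 18 13 10 7)| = 30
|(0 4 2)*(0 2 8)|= 3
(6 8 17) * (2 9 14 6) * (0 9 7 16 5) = [9, 1, 7, 3, 4, 0, 8, 16, 17, 14, 10, 11, 12, 13, 6, 15, 5, 2] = (0 9 14 6 8 17 2 7 16 5)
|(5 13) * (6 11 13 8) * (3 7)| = |(3 7)(5 8 6 11 13)| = 10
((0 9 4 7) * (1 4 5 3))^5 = (0 4 3 9 7 1 5)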